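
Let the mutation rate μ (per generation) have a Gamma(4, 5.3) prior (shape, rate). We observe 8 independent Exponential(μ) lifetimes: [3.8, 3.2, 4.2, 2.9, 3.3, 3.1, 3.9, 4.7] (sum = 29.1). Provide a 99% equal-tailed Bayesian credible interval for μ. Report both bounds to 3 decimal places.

Posterior: Gamma(4+8, 5.3+29.1) = Gamma(12, 34.4) (shape, rate).
Equal-tailed 99% interval: Gamma(12, 34.4) quantiles at 0.005 and 0.995.
Posterior mean ≈ 0.349, SD ≈ 0.101; a Normal approximation gives roughly [0.089, 0.608].
Exact: lower = 0.144; upper = 0.662.

[0.144, 0.662]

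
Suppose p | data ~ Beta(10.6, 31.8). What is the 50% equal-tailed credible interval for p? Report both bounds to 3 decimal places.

[0.203, 0.293]

Posterior: Beta(10.6, 31.8).
Equal-tailed 50% interval: the 0.25 and 0.75 quantiles of Beta(10.6, 31.8).
Posterior mean ≈ 0.250, SD ≈ 0.066; a Normal approximation gives roughly [0.206, 0.294].
Exact: F⁻¹(0.25) = 0.203; F⁻¹(0.75) = 0.293.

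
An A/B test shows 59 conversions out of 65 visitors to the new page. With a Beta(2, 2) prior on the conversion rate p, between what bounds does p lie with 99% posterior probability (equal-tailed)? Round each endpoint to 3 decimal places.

[0.766, 0.961]

Posterior: Beta(2+59, 2+6) = Beta(61, 8).
Equal-tailed 99% interval: the 0.005 and 0.995 quantiles of Beta(61, 8).
Posterior mean ≈ 0.884, SD ≈ 0.038; a Normal approximation gives roughly [0.785, 0.983].
Exact: F⁻¹(0.005) = 0.766; F⁻¹(0.995) = 0.961.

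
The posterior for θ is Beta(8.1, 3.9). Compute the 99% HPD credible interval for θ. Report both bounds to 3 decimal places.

[0.335, 0.948]

The posterior is unimodal and skewed, so the HPD interval has equal density at both endpoints and is the shortest 99% interval.
Solving f(0.335) = f(0.948) with F(0.948) − F(0.335) = 0.99 gives [0.335, 0.948].
For comparison, the equal-tailed interval is [0.315, 0.935]; the HPD is narrower and shifted toward the mode.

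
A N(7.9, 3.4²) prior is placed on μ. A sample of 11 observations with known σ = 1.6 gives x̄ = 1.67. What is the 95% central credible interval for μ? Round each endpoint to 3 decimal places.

Posterior precision = 1/3.4² + 11/1.6² = 0.0865 + 4.2969 = 4.3834, so posterior SD = 0.4776.
Posterior mean = (7.9/3.4² + 11·1.67/1.6²) / 4.3834 = 1.7929.
Interval: 1.7929 ± 1.960 × 0.4776 → [0.857, 2.729].

[0.857, 2.729]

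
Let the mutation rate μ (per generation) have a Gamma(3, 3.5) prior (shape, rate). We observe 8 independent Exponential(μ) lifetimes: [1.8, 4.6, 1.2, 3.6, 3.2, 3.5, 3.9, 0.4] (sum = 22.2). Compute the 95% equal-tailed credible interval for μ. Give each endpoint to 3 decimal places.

[0.214, 0.716]

Posterior: Gamma(3+8, 3.5+22.2) = Gamma(11, 25.7) (shape, rate).
Equal-tailed 95% interval: Gamma(11, 25.7) quantiles at 0.025 and 0.975.
Posterior mean ≈ 0.428, SD ≈ 0.129; a Normal approximation gives roughly [0.175, 0.681].
Exact: lower = 0.214; upper = 0.716.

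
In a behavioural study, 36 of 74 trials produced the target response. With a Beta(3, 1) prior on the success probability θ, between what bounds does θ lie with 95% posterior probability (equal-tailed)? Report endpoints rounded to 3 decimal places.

[0.390, 0.610]

Posterior: Beta(3+36, 1+38) = Beta(39, 39).
Equal-tailed 95% interval: the 0.025 and 0.975 quantiles of Beta(39, 39).
Posterior mean ≈ 0.500, SD ≈ 0.056; a Normal approximation gives roughly [0.390, 0.610].
Exact: F⁻¹(0.025) = 0.390; F⁻¹(0.975) = 0.610.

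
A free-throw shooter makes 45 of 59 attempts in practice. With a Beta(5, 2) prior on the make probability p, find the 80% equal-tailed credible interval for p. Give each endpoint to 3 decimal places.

[0.689, 0.823]

Posterior: Beta(5+45, 2+14) = Beta(50, 16).
Equal-tailed 80% interval: the 0.1 and 0.9 quantiles of Beta(50, 16).
Posterior mean ≈ 0.758, SD ≈ 0.052; a Normal approximation gives roughly [0.690, 0.825].
Exact: F⁻¹(0.1) = 0.689; F⁻¹(0.9) = 0.823.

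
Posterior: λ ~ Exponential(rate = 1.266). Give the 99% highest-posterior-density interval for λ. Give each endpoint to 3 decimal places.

[0.000, 3.638]

The exponential density is strictly decreasing on [0, ∞), so the HPD interval is anchored at 0: [0, q] with P(λ ≤ q) = 0.99.
q = −ln(1 − 0.99) / 1.266 = 4.6052 / 1.266 = 3.638.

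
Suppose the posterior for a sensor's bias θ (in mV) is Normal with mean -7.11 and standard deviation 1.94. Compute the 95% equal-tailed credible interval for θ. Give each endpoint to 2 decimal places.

The posterior is symmetric, so the 95% equal-tailed interval is θ = -7.11 ± z·1.94 with z = 1.960.
Half-width: 1.960 × 1.94 = 3.80.
-7.11 − 3.80 = -10.91; -7.11 + 3.80 = -3.31.

[-10.91, -3.31]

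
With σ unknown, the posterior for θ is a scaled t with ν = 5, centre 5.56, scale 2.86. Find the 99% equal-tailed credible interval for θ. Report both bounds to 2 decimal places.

[-5.97, 17.09]

The t_5 distribution is symmetric; the 99% interval is 5.56 ± t·2.86 with t_{0.995,5} = 4.032.
Half-width: 4.032 × 2.86 = 11.53.
5.56 − 11.53 = -5.97; 5.56 + 11.53 = 17.09.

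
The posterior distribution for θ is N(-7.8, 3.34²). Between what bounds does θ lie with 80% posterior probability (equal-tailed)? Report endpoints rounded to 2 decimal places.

The posterior is symmetric, so the 80% equal-tailed interval is θ = -7.8 ± z·3.34 with z = 1.282.
Half-width: 1.282 × 3.34 = 4.28.
-7.8 − 4.28 = -12.08; -7.8 + 4.28 = -3.52.

[-12.08, -3.52]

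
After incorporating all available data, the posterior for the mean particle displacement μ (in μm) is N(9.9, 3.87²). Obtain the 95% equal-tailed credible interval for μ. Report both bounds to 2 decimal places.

[2.31, 17.49]

The posterior is symmetric, so the 95% equal-tailed interval is μ = 9.9 ± z·3.87 with z = 1.960.
Half-width: 1.960 × 3.87 = 7.59.
9.9 − 7.59 = 2.31; 9.9 + 7.59 = 17.49.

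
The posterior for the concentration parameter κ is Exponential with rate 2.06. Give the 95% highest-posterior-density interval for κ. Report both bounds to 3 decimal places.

The exponential density is strictly decreasing on [0, ∞), so the HPD interval is anchored at 0: [0, q] with P(κ ≤ q) = 0.95.
q = −ln(1 − 0.95) / 2.06 = 2.9957 / 2.06 = 1.454.

[0.000, 1.454]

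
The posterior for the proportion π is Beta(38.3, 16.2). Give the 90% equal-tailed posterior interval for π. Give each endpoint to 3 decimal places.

Posterior: Beta(38.3, 16.2).
Equal-tailed 90% interval: the 0.05 and 0.95 quantiles of Beta(38.3, 16.2).
Posterior mean ≈ 0.703, SD ≈ 0.061; a Normal approximation gives roughly [0.602, 0.804].
Exact: F⁻¹(0.05) = 0.598; F⁻¹(0.95) = 0.799.

[0.598, 0.799]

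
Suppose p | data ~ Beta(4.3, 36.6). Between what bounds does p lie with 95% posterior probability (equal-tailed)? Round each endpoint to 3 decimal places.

Posterior: Beta(4.3, 36.6).
Equal-tailed 95% interval: the 0.025 and 0.975 quantiles of Beta(4.3, 36.6).
Posterior mean ≈ 0.105, SD ≈ 0.047; a Normal approximation gives roughly [0.012, 0.198].
Exact: F⁻¹(0.025) = 0.032; F⁻¹(0.975) = 0.214.

[0.032, 0.214]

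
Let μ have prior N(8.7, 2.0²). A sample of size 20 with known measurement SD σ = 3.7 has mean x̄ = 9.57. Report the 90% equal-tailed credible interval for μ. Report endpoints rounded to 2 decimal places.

Posterior precision = 1/2.0² + 20/3.7² = 0.2500 + 1.4609 = 1.7109, so posterior SD = 0.7645.
Posterior mean = (8.7/2.0² + 20·9.57/3.7²) / 1.7109 = 9.4429.
Interval: 9.4429 ± 1.645 × 0.7645 → [8.19, 10.70].

[8.19, 10.70]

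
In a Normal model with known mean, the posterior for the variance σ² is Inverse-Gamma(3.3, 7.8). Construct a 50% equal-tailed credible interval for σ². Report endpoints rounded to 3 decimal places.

Inverse-Gamma(3.3, 7.8) quantiles: F⁻¹(0.25) and F⁻¹(0.75).
Equivalently, 1/σ² ~ Gamma(3.3, rate = 7.8); invert its 0.75 and 0.25 quantiles.
Posterior mean ≈ 3.391, SD ≈ 2.974; a Normal approximation gives roughly [1.385, 5.397].
Exact: lower = 1.822; upper = 3.967.

[1.822, 3.967]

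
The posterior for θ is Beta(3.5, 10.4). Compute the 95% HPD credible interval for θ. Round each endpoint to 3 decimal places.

The posterior is unimodal and skewed, so the HPD interval has equal density at both endpoints and is the shortest 95% interval.
Solving f(0.052) = f(0.472) with F(0.472) − F(0.052) = 0.95 gives [0.052, 0.472].
For comparison, the equal-tailed interval is [0.070, 0.500]; the HPD is narrower and shifted toward the mode.

[0.052, 0.472]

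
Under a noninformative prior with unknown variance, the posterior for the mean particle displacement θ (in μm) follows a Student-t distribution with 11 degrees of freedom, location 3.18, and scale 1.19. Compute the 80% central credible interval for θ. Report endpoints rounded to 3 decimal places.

The t_11 distribution is symmetric; the 80% interval is 3.18 ± t·1.19 with t_{0.9,11} = 1.363.
Half-width: 1.363 × 1.19 = 1.622.
3.18 − 1.622 = 1.558; 3.18 + 1.622 = 4.802.

[1.558, 4.802]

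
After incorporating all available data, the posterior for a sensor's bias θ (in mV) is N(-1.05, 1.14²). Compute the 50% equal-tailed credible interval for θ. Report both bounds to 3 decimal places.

[-1.819, -0.281]

The posterior is symmetric, so the 50% equal-tailed interval is θ = -1.05 ± z·1.14 with z = 0.674.
Half-width: 0.674 × 1.14 = 0.769.
-1.05 − 0.769 = -1.819; -1.05 + 0.769 = -0.281.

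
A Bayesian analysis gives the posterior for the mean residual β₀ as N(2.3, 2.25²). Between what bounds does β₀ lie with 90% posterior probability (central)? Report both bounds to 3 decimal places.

[-1.401, 6.001]

The posterior is symmetric, so the 90% equal-tailed interval is β₀ = 2.3 ± z·2.25 with z = 1.645.
Half-width: 1.645 × 2.25 = 3.701.
2.3 − 3.701 = -1.401; 2.3 + 3.701 = 6.001.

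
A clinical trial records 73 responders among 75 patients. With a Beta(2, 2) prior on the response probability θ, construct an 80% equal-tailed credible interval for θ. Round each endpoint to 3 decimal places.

Posterior: Beta(2+73, 2+2) = Beta(75, 4).
Equal-tailed 80% interval: the 0.1 and 0.9 quantiles of Beta(75, 4).
Posterior mean ≈ 0.949, SD ≈ 0.025; a Normal approximation gives roughly [0.918, 0.981].
Exact: F⁻¹(0.1) = 0.916; F⁻¹(0.9) = 0.977.

[0.916, 0.977]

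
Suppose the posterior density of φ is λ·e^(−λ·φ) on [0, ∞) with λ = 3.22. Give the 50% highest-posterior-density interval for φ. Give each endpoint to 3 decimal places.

[0.000, 0.215]

The exponential density is strictly decreasing on [0, ∞), so the HPD interval is anchored at 0: [0, q] with P(φ ≤ q) = 0.50.
q = −ln(1 − 0.50) / 3.22 = 0.6931 / 3.22 = 0.215.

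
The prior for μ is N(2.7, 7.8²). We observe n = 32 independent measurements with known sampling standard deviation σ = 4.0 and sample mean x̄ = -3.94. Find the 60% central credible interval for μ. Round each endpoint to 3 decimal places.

Posterior precision = 1/7.8² + 32/4.0² = 0.0164 + 2.0000 = 2.0164, so posterior SD = 0.7042.
Posterior mean = (2.7/7.8² + 32·-3.94/4.0²) / 2.0164 = -3.8859.
Interval: -3.8859 ± 0.842 × 0.7042 → [-4.479, -3.293].

[-4.479, -3.293]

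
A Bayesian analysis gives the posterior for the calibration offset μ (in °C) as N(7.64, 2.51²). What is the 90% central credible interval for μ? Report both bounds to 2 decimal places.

[3.51, 11.77]

The posterior is symmetric, so the 90% equal-tailed interval is μ = 7.64 ± z·2.51 with z = 1.645.
Half-width: 1.645 × 2.51 = 4.13.
7.64 − 4.13 = 3.51; 7.64 + 4.13 = 11.77.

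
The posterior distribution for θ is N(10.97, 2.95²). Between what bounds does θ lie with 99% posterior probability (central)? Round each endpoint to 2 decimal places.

[3.37, 18.57]

The posterior is symmetric, so the 99% equal-tailed interval is θ = 10.97 ± z·2.95 with z = 2.576.
Half-width: 2.576 × 2.95 = 7.60.
10.97 − 7.60 = 3.37; 10.97 + 7.60 = 18.57.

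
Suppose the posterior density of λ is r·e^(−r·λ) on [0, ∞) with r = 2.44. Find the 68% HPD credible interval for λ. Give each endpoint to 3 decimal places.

The exponential density is strictly decreasing on [0, ∞), so the HPD interval is anchored at 0: [0, q] with P(λ ≤ q) = 0.68.
q = −ln(1 − 0.68) / 2.44 = 1.1394 / 2.44 = 0.467.

[0.000, 0.467]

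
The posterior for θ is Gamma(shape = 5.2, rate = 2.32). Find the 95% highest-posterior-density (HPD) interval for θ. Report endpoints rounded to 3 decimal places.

The posterior is unimodal and skewed, so the HPD interval has equal density at both endpoints and is the shortest 95% interval.
Solving f(0.566) = f(4.190) with F(4.190) − F(0.566) = 0.95 gives [0.566, 4.190].
For comparison, the equal-tailed interval is [0.748, 4.539]; the HPD is narrower and shifted toward the mode.

[0.566, 4.190]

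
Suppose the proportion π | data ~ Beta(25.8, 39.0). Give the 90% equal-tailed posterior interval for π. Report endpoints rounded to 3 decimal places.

[0.301, 0.499]

Posterior: Beta(25.8, 39.0).
Equal-tailed 90% interval: the 0.05 and 0.95 quantiles of Beta(25.8, 39.0).
Posterior mean ≈ 0.398, SD ≈ 0.060; a Normal approximation gives roughly [0.299, 0.497].
Exact: F⁻¹(0.05) = 0.301; F⁻¹(0.95) = 0.499.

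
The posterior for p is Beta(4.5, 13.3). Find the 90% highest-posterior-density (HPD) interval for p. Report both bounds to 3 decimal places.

[0.089, 0.410]

The posterior is unimodal and skewed, so the HPD interval has equal density at both endpoints and is the shortest 90% interval.
Solving f(0.089) = f(0.410) with F(0.410) − F(0.089) = 0.90 gives [0.089, 0.410].
For comparison, the equal-tailed interval is [0.105, 0.433]; the HPD is narrower and shifted toward the mode.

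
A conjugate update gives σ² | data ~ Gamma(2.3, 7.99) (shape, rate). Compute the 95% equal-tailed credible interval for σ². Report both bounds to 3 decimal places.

[0.043, 0.761]

Posterior: Gamma(shape 2.3, rate 7.99).
Equal-tailed 95% interval: Gamma(2.3, 7.99) quantiles at 0.025 and 0.975.
Posterior mean ≈ 0.288, SD ≈ 0.190; a Normal approximation gives roughly [-0.084, 0.660].
Exact: lower = 0.043; upper = 0.761.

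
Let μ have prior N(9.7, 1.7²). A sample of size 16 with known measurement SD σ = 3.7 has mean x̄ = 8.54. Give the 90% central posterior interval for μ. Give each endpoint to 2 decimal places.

Posterior precision = 1/1.7² + 16/3.7² = 0.3460 + 1.1687 = 1.5148, so posterior SD = 0.8125.
Posterior mean = (9.7/1.7² + 16·8.54/3.7²) / 1.5148 = 8.8050.
Interval: 8.8050 ± 1.645 × 0.8125 → [7.47, 10.14].

[7.47, 10.14]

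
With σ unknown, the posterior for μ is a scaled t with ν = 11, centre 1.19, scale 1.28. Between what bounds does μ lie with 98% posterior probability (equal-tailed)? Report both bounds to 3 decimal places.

The t_11 distribution is symmetric; the 98% interval is 1.19 ± t·1.28 with t_{0.99,11} = 2.718.
Half-width: 2.718 × 1.28 = 3.479.
1.19 − 3.479 = -2.289; 1.19 + 3.479 = 4.669.

[-2.289, 4.669]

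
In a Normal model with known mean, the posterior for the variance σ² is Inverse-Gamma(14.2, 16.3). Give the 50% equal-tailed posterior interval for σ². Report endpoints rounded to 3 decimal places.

[0.986, 1.416]

Inverse-Gamma(14.2, 16.3) quantiles: F⁻¹(0.25) and F⁻¹(0.75).
Equivalently, 1/σ² ~ Gamma(14.2, rate = 16.3); invert its 0.75 and 0.25 quantiles.
Posterior mean ≈ 1.235, SD ≈ 0.354; a Normal approximation gives roughly [0.996, 1.473].
Exact: lower = 0.986; upper = 1.416.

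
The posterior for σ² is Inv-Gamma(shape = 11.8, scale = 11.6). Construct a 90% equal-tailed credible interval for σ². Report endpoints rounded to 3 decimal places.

Inverse-Gamma(11.8, 11.6) quantiles: F⁻¹(0.05) and F⁻¹(0.95).
Equivalently, 1/σ² ~ Gamma(11.8, rate = 11.6); invert its 0.95 and 0.05 quantiles.
Posterior mean ≈ 1.074, SD ≈ 0.343; a Normal approximation gives roughly [0.510, 1.638].
Exact: lower = 0.646; upper = 1.713.

[0.646, 1.713]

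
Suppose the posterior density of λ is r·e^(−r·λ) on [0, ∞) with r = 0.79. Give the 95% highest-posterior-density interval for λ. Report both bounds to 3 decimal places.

[0.000, 3.792]

The exponential density is strictly decreasing on [0, ∞), so the HPD interval is anchored at 0: [0, q] with P(λ ≤ q) = 0.95.
q = −ln(1 − 0.95) / 0.79 = 2.9957 / 0.79 = 3.792.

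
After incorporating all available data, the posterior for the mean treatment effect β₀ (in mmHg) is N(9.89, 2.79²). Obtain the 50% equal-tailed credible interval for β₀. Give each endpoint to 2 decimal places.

The posterior is symmetric, so the 50% equal-tailed interval is β₀ = 9.89 ± z·2.79 with z = 0.674.
Half-width: 0.674 × 2.79 = 1.88.
9.89 − 1.88 = 8.01; 9.89 + 1.88 = 11.77.

[8.01, 11.77]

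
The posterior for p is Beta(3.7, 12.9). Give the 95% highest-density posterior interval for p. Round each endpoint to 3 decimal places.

[0.048, 0.417]

The posterior is unimodal and skewed, so the HPD interval has equal density at both endpoints and is the shortest 95% interval.
Solving f(0.048) = f(0.417) with F(0.417) − F(0.048) = 0.95 gives [0.048, 0.417].
For comparison, the equal-tailed interval is [0.064, 0.444]; the HPD is narrower and shifted toward the mode.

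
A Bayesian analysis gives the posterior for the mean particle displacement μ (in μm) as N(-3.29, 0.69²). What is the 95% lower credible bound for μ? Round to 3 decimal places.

-4.425

Need L with P(μ ≥ L) = 0.95: L = -3.29 − z_{0.05}·0.69.
z = 1.645; L = -3.29 − 1.645 × 0.69 = -4.425.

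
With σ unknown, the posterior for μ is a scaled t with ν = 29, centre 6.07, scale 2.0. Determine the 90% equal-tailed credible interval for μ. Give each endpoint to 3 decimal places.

The t_29 distribution is symmetric; the 90% interval is 6.07 ± t·2.0 with t_{0.95,29} = 1.699.
Half-width: 1.699 × 2.0 = 3.398.
6.07 − 3.398 = 2.672; 6.07 + 3.398 = 9.468.

[2.672, 9.468]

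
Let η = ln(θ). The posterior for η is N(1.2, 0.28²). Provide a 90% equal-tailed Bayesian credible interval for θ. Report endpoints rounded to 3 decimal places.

On the log scale the 90% interval is 1.2 ± 1.645 × 0.28 = [0.7394, 1.6606].
Exponentiate: [e^0.7394, e^1.6606] = [2.095, 5.262].

[2.095, 5.262]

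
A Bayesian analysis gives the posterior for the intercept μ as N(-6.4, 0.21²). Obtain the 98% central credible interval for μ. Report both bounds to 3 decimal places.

The posterior is symmetric, so the 98% equal-tailed interval is μ = -6.4 ± z·0.21 with z = 2.326.
Half-width: 2.326 × 0.21 = 0.489.
-6.4 − 0.489 = -6.889; -6.4 + 0.489 = -5.911.

[-6.889, -5.911]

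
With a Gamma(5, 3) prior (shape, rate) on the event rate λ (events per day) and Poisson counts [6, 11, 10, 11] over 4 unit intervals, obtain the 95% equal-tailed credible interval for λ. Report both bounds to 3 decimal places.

Posterior: Gamma(5+38, 3+4) = Gamma(43, 7) (shape, rate).
Equal-tailed 95% interval: Gamma(43, 7) quantiles at 0.025 and 0.975.
Posterior mean ≈ 6.143, SD ≈ 0.937; a Normal approximation gives roughly [4.307, 7.979].
Exact: lower = 4.446; upper = 8.110.

[4.446, 8.110]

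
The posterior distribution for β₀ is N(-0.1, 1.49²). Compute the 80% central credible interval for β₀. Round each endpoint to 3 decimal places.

The posterior is symmetric, so the 80% equal-tailed interval is β₀ = -0.1 ± z·1.49 with z = 1.282.
Half-width: 1.282 × 1.49 = 1.910.
-0.1 − 1.910 = -2.010; -0.1 + 1.910 = 1.810.

[-2.010, 1.810]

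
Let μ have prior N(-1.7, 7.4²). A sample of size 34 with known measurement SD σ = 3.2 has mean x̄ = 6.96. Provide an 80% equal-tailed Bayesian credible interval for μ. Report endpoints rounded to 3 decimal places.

Posterior precision = 1/7.4² + 34/3.2² = 0.0183 + 3.3203 = 3.3386, so posterior SD = 0.5473.
Posterior mean = (-1.7/7.4² + 34·6.96/3.2²) / 3.3386 = 6.9126.
Interval: 6.9126 ± 1.282 × 0.5473 → [6.211, 7.614].

[6.211, 7.614]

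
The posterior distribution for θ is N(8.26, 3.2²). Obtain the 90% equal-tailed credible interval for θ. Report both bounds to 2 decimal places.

The posterior is symmetric, so the 90% equal-tailed interval is θ = 8.26 ± z·3.2 with z = 1.645.
Half-width: 1.645 × 3.2 = 5.26.
8.26 − 5.26 = 3.00; 8.26 + 5.26 = 13.52.

[3.00, 13.52]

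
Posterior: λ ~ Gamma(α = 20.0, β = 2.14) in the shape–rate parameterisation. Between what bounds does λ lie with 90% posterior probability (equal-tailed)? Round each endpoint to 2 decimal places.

Posterior: Gamma(shape 20.0, rate 2.14).
Equal-tailed 90% interval: Gamma(20.0, 2.14) quantiles at 0.05 and 0.95.
Posterior mean ≈ 9.35, SD ≈ 2.09; a Normal approximation gives roughly [5.91, 12.78].
Exact: lower = 6.19; upper = 13.03.

[6.19, 13.03]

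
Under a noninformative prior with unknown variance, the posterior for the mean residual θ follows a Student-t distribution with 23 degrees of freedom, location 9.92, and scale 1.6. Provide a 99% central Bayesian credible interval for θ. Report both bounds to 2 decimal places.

[5.43, 14.41]

The t_23 distribution is symmetric; the 99% interval is 9.92 ± t·1.6 with t_{0.995,23} = 2.807.
Half-width: 2.807 × 1.6 = 4.49.
9.92 − 4.49 = 5.43; 9.92 + 4.49 = 14.41.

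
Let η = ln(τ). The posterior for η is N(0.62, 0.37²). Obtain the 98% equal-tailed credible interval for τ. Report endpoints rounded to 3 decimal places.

[0.786, 4.396]

On the log scale the 98% interval is 0.62 ± 2.326 × 0.37 = [-0.2407, 1.4807].
Exponentiate: [e^-0.2407, e^1.4807] = [0.786, 4.396].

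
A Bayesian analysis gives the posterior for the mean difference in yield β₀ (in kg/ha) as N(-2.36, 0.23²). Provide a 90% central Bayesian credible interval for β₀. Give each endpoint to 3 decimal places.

The posterior is symmetric, so the 90% equal-tailed interval is β₀ = -2.36 ± z·0.23 with z = 1.645.
Half-width: 1.645 × 0.23 = 0.378.
-2.36 − 0.378 = -2.738; -2.36 + 0.378 = -1.982.

[-2.738, -1.982]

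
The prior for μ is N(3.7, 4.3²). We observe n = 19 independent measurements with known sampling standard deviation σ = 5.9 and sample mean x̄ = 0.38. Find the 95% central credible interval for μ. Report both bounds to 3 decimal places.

Posterior precision = 1/4.3² + 19/5.9² = 0.0541 + 0.5458 = 0.5999, so posterior SD = 1.2911.
Posterior mean = (3.7/4.3² + 19·0.38/5.9²) / 0.5999 = 0.6793.
Interval: 0.6793 ± 1.960 × 1.2911 → [-1.851, 3.210].

[-1.851, 3.210]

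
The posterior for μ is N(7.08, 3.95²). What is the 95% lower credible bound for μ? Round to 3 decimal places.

Need L with P(μ ≥ L) = 0.95: L = 7.08 − z_{0.05}·3.95.
z = 1.645; L = 7.08 − 1.645 × 3.95 = 0.583.

0.583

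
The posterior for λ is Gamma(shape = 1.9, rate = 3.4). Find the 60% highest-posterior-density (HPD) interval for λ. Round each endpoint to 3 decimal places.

The posterior is unimodal and skewed, so the HPD interval has equal density at both endpoints and is the shortest 60% interval.
Solving f(0.084) = f(0.609) with F(0.609) − F(0.084) = 0.60 gives [0.084, 0.609].
For comparison, the equal-tailed interval is [0.223, 0.842]; the HPD is narrower and shifted toward the mode.

[0.084, 0.609]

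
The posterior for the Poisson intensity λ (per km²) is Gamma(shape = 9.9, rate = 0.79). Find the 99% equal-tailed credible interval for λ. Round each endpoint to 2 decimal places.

[4.63, 25.14]

Posterior: Gamma(shape 9.9, rate 0.79).
Equal-tailed 99% interval: Gamma(9.9, 0.79) quantiles at 0.005 and 0.995.
Posterior mean ≈ 12.53, SD ≈ 3.98; a Normal approximation gives roughly [2.27, 22.79].
Exact: lower = 4.63; upper = 25.14.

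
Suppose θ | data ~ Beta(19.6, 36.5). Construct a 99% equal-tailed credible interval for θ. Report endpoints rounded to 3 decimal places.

Posterior: Beta(19.6, 36.5).
Equal-tailed 99% interval: the 0.005 and 0.995 quantiles of Beta(19.6, 36.5).
Posterior mean ≈ 0.349, SD ≈ 0.063; a Normal approximation gives roughly [0.187, 0.512].
Exact: F⁻¹(0.005) = 0.199; F⁻¹(0.995) = 0.519.

[0.199, 0.519]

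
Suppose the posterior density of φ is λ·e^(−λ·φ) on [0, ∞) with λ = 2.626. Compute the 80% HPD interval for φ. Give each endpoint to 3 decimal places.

The exponential density is strictly decreasing on [0, ∞), so the HPD interval is anchored at 0: [0, q] with P(φ ≤ q) = 0.80.
q = −ln(1 − 0.80) / 2.626 = 1.6094 / 2.626 = 0.613.

[0.000, 0.613]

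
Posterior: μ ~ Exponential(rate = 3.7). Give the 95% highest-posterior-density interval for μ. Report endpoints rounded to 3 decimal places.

[0.000, 0.810]

The exponential density is strictly decreasing on [0, ∞), so the HPD interval is anchored at 0: [0, q] with P(μ ≤ q) = 0.95.
q = −ln(1 − 0.95) / 3.7 = 2.9957 / 3.7 = 0.810.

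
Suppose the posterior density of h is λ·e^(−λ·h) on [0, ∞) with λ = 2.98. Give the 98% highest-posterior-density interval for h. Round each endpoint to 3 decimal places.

The exponential density is strictly decreasing on [0, ∞), so the HPD interval is anchored at 0: [0, q] with P(h ≤ q) = 0.98.
q = −ln(1 − 0.98) / 2.98 = 3.9120 / 2.98 = 1.313.

[0.000, 1.313]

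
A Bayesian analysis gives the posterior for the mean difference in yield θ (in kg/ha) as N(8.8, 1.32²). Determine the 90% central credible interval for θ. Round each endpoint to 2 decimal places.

The posterior is symmetric, so the 90% equal-tailed interval is θ = 8.8 ± z·1.32 with z = 1.645.
Half-width: 1.645 × 1.32 = 2.17.
8.8 − 2.17 = 6.63; 8.8 + 2.17 = 10.97.

[6.63, 10.97]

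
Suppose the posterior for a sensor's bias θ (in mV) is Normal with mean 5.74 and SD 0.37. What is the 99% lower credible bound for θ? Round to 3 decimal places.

4.879

Need L with P(θ ≥ L) = 0.99: L = 5.74 − z_{0.01}·0.37.
z = 2.326; L = 5.74 − 2.326 × 0.37 = 4.879.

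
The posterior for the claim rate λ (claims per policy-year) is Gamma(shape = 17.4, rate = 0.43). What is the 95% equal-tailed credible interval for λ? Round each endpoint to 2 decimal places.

[23.74, 61.58]

Posterior: Gamma(shape 17.4, rate 0.43).
Equal-tailed 95% interval: Gamma(17.4, 0.43) quantiles at 0.025 and 0.975.
Posterior mean ≈ 40.47, SD ≈ 9.70; a Normal approximation gives roughly [21.45, 59.48].
Exact: lower = 23.74; upper = 61.58.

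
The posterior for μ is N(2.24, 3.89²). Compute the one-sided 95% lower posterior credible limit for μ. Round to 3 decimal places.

-4.158

Need L with P(μ ≥ L) = 0.95: L = 2.24 − z_{0.05}·3.89.
z = 1.645; L = 2.24 − 1.645 × 3.89 = -4.158.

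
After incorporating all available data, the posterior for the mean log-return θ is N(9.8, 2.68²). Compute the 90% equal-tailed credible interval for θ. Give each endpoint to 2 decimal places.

The posterior is symmetric, so the 90% equal-tailed interval is θ = 9.8 ± z·2.68 with z = 1.645.
Half-width: 1.645 × 2.68 = 4.41.
9.8 − 4.41 = 5.39; 9.8 + 4.41 = 14.21.

[5.39, 14.21]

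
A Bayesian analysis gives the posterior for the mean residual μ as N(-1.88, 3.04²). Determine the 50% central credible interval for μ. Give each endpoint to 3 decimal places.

The posterior is symmetric, so the 50% equal-tailed interval is μ = -1.88 ± z·3.04 with z = 0.674.
Half-width: 0.674 × 3.04 = 2.050.
-1.88 − 2.050 = -3.930; -1.88 + 2.050 = 0.170.

[-3.930, 0.170]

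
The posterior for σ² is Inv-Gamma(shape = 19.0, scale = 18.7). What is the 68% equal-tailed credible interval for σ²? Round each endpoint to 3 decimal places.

Inverse-Gamma(19.0, 18.7) quantiles: F⁻¹(0.16) and F⁻¹(0.84).
Equivalently, 1/σ² ~ Gamma(19.0, rate = 18.7); invert its 0.84 and 0.16 quantiles.
Posterior mean ≈ 1.039, SD ≈ 0.252; a Normal approximation gives roughly [0.788, 1.289].
Exact: lower = 0.803; upper = 1.272.

[0.803, 1.272]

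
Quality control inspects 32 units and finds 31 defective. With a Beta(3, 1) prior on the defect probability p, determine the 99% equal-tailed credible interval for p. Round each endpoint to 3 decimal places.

Posterior: Beta(3+31, 1+1) = Beta(34, 2).
Equal-tailed 99% interval: the 0.005 and 0.995 quantiles of Beta(34, 2).
Posterior mean ≈ 0.944, SD ≈ 0.038; a Normal approximation gives roughly [0.847, 1.041].
Exact: F⁻¹(0.005) = 0.806; F⁻¹(0.995) = 0.997.

[0.806, 0.997]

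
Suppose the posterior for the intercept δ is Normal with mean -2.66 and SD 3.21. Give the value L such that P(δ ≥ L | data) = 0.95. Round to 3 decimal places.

Need L with P(δ ≥ L) = 0.95: L = -2.66 − z_{0.05}·3.21.
z = 1.645; L = -2.66 − 1.645 × 3.21 = -7.940.

-7.940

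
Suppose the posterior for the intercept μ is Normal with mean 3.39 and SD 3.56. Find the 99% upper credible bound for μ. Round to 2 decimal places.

11.67

Need U with P(μ ≤ U) = 0.99: U = 3.39 + z_{0.01}·3.56.
z = 2.326; U = 3.39 + 2.326 × 3.56 = 11.67.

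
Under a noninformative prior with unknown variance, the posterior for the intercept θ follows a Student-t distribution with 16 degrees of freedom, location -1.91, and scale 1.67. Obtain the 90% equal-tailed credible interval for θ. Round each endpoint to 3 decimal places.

The t_16 distribution is symmetric; the 90% interval is -1.91 ± t·1.67 with t_{0.95,16} = 1.746.
Half-width: 1.746 × 1.67 = 2.916.
-1.91 − 2.916 = -4.826; -1.91 + 2.916 = 1.006.

[-4.826, 1.006]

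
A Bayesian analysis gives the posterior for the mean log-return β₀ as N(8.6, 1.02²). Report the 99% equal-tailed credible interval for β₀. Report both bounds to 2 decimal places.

[5.97, 11.23]

The posterior is symmetric, so the 99% equal-tailed interval is β₀ = 8.6 ± z·1.02 with z = 2.576.
Half-width: 2.576 × 1.02 = 2.63.
8.6 − 2.63 = 5.97; 8.6 + 2.63 = 11.23.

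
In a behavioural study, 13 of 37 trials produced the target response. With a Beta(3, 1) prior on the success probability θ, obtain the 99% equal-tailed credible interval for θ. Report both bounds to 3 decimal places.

Posterior: Beta(3+13, 1+24) = Beta(16, 25).
Equal-tailed 99% interval: the 0.005 and 0.995 quantiles of Beta(16, 25).
Posterior mean ≈ 0.390, SD ≈ 0.075; a Normal approximation gives roughly [0.196, 0.584].
Exact: F⁻¹(0.005) = 0.210; F⁻¹(0.995) = 0.590.

[0.210, 0.590]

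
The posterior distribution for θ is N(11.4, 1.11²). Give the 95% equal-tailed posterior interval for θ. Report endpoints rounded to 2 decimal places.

The posterior is symmetric, so the 95% equal-tailed interval is θ = 11.4 ± z·1.11 with z = 1.960.
Half-width: 1.960 × 1.11 = 2.18.
11.4 − 2.18 = 9.22; 11.4 + 2.18 = 13.58.

[9.22, 13.58]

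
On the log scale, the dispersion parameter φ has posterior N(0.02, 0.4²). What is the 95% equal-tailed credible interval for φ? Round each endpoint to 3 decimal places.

[0.466, 2.234]

On the log scale the 95% interval is 0.02 ± 1.960 × 0.4 = [-0.7640, 0.8040].
Exponentiate: [e^-0.7640, e^0.8040] = [0.466, 2.234].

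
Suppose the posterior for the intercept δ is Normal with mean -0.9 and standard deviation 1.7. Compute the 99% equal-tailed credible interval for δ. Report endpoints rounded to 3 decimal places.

[-5.279, 3.479]

The posterior is symmetric, so the 99% equal-tailed interval is δ = -0.9 ± z·1.7 with z = 2.576.
Half-width: 2.576 × 1.7 = 4.379.
-0.9 − 4.379 = -5.279; -0.9 + 4.379 = 3.479.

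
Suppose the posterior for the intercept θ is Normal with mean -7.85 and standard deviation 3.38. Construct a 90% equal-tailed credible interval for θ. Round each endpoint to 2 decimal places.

[-13.41, -2.29]

The posterior is symmetric, so the 90% equal-tailed interval is θ = -7.85 ± z·3.38 with z = 1.645.
Half-width: 1.645 × 3.38 = 5.56.
-7.85 − 5.56 = -13.41; -7.85 + 5.56 = -2.29.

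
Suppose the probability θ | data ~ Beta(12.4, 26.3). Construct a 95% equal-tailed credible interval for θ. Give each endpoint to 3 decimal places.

[0.185, 0.473]

Posterior: Beta(12.4, 26.3).
Equal-tailed 95% interval: the 0.025 and 0.975 quantiles of Beta(12.4, 26.3).
Posterior mean ≈ 0.320, SD ≈ 0.074; a Normal approximation gives roughly [0.175, 0.466].
Exact: F⁻¹(0.025) = 0.185; F⁻¹(0.975) = 0.473.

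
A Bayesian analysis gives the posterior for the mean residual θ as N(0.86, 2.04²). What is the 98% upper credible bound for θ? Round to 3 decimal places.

Need U with P(θ ≤ U) = 0.98: U = 0.86 + z_{0.02}·2.04.
z = 2.054; U = 0.86 + 2.054 × 2.04 = 5.050.

5.050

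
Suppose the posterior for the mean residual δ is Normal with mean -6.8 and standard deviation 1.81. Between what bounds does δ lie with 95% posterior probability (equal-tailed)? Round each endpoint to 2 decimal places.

The posterior is symmetric, so the 95% equal-tailed interval is δ = -6.8 ± z·1.81 with z = 1.960.
Half-width: 1.960 × 1.81 = 3.55.
-6.8 − 3.55 = -10.35; -6.8 + 3.55 = -3.25.

[-10.35, -3.25]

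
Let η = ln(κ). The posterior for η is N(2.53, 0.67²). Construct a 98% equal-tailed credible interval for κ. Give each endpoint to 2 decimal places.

[2.64, 59.66]

On the log scale the 98% interval is 2.53 ± 2.326 × 0.67 = [0.9713, 4.0887].
Exponentiate: [e^0.9713, e^4.0887] = [2.64, 59.66].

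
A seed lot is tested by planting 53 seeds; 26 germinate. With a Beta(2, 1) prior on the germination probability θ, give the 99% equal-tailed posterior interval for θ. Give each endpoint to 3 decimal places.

[0.332, 0.668]

Posterior: Beta(2+26, 1+27) = Beta(28, 28).
Equal-tailed 99% interval: the 0.005 and 0.995 quantiles of Beta(28, 28).
Posterior mean ≈ 0.500, SD ≈ 0.066; a Normal approximation gives roughly [0.329, 0.671].
Exact: F⁻¹(0.005) = 0.332; F⁻¹(0.995) = 0.668.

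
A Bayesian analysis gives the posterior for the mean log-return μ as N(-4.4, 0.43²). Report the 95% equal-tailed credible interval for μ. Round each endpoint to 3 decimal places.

The posterior is symmetric, so the 95% equal-tailed interval is μ = -4.4 ± z·0.43 with z = 1.960.
Half-width: 1.960 × 0.43 = 0.843.
-4.4 − 0.843 = -5.243; -4.4 + 0.843 = -3.557.

[-5.243, -3.557]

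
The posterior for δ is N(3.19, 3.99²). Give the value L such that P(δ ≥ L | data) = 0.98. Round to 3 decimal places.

Need L with P(δ ≥ L) = 0.98: L = 3.19 − z_{0.02}·3.99.
z = 2.054; L = 3.19 − 2.054 × 3.99 = -5.004.

-5.004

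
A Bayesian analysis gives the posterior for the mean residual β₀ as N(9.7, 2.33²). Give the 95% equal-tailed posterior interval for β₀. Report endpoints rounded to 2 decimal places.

[5.13, 14.27]

The posterior is symmetric, so the 95% equal-tailed interval is β₀ = 9.7 ± z·2.33 with z = 1.960.
Half-width: 1.960 × 2.33 = 4.57.
9.7 − 4.57 = 5.13; 9.7 + 4.57 = 14.27.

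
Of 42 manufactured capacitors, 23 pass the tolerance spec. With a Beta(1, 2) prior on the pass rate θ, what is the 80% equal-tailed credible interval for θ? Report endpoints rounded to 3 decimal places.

Posterior: Beta(1+23, 2+19) = Beta(24, 21).
Equal-tailed 80% interval: the 0.1 and 0.9 quantiles of Beta(24, 21).
Posterior mean ≈ 0.533, SD ≈ 0.074; a Normal approximation gives roughly [0.439, 0.628].
Exact: F⁻¹(0.1) = 0.438; F⁻¹(0.9) = 0.628.

[0.438, 0.628]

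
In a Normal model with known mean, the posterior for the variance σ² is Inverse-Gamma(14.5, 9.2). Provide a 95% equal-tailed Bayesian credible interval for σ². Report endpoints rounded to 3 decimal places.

Inverse-Gamma(14.5, 9.2) quantiles: F⁻¹(0.025) and F⁻¹(0.975).
Equivalently, 1/σ² ~ Gamma(14.5, rate = 9.2); invert its 0.975 and 0.025 quantiles.
Posterior mean ≈ 0.681, SD ≈ 0.193; a Normal approximation gives roughly [0.304, 1.059].
Exact: lower = 0.402; upper = 1.147.

[0.402, 1.147]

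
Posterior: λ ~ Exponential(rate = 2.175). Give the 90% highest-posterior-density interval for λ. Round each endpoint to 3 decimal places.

[0.000, 1.059]

The exponential density is strictly decreasing on [0, ∞), so the HPD interval is anchored at 0: [0, q] with P(λ ≤ q) = 0.90.
q = −ln(1 − 0.90) / 2.175 = 2.3026 / 2.175 = 1.059.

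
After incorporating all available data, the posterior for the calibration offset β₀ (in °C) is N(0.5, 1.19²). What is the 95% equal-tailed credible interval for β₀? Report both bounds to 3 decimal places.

[-1.832, 2.832]

The posterior is symmetric, so the 95% equal-tailed interval is β₀ = 0.5 ± z·1.19 with z = 1.960.
Half-width: 1.960 × 1.19 = 2.332.
0.5 − 2.332 = -1.832; 0.5 + 2.332 = 2.832.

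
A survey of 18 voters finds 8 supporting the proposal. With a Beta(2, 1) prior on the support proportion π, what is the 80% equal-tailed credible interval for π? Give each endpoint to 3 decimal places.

Posterior: Beta(2+8, 1+10) = Beta(10, 11).
Equal-tailed 80% interval: the 0.1 and 0.9 quantiles of Beta(10, 11).
Posterior mean ≈ 0.476, SD ≈ 0.106; a Normal approximation gives roughly [0.340, 0.613].
Exact: F⁻¹(0.1) = 0.338; F⁻¹(0.9) = 0.615.

[0.338, 0.615]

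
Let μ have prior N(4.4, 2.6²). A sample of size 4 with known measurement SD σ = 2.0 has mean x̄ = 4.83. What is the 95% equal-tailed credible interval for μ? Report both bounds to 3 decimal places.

Posterior precision = 1/2.6² + 4/2.0² = 0.1479 + 1.0000 = 1.1479, so posterior SD = 0.9333.
Posterior mean = (4.4/2.6² + 4·4.83/2.0²) / 1.1479 = 4.7746.
Interval: 4.7746 ± 1.960 × 0.9333 → [2.945, 6.604].

[2.945, 6.604]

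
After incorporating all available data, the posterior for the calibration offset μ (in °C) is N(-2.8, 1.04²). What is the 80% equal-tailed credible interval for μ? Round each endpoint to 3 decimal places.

[-4.133, -1.467]

The posterior is symmetric, so the 80% equal-tailed interval is μ = -2.8 ± z·1.04 with z = 1.282.
Half-width: 1.282 × 1.04 = 1.333.
-2.8 − 1.333 = -4.133; -2.8 + 1.333 = -1.467.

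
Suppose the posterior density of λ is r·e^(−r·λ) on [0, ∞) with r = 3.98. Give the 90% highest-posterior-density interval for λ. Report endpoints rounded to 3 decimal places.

The exponential density is strictly decreasing on [0, ∞), so the HPD interval is anchored at 0: [0, q] with P(λ ≤ q) = 0.90.
q = −ln(1 − 0.90) / 3.98 = 2.3026 / 3.98 = 0.579.

[0.000, 0.579]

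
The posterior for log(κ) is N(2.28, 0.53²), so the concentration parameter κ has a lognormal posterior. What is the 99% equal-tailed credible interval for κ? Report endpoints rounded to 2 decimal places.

[2.50, 38.29]

On the log scale the 99% interval is 2.28 ± 2.576 × 0.53 = [0.9148, 3.6452].
Exponentiate: [e^0.9148, e^3.6452] = [2.50, 38.29].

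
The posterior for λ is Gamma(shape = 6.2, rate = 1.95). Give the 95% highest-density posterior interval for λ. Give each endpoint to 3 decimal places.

[0.961, 5.716]

The posterior is unimodal and skewed, so the HPD interval has equal density at both endpoints and is the shortest 95% interval.
Solving f(0.961) = f(5.716) with F(5.716) − F(0.961) = 0.95 gives [0.961, 5.716].
For comparison, the equal-tailed interval is [1.191, 6.128]; the HPD is narrower and shifted toward the mode.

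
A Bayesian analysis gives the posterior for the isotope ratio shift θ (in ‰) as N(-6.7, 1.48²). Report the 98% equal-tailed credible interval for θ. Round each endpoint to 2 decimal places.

[-10.14, -3.26]

The posterior is symmetric, so the 98% equal-tailed interval is θ = -6.7 ± z·1.48 with z = 2.326.
Half-width: 2.326 × 1.48 = 3.44.
-6.7 − 3.44 = -10.14; -6.7 + 3.44 = -3.26.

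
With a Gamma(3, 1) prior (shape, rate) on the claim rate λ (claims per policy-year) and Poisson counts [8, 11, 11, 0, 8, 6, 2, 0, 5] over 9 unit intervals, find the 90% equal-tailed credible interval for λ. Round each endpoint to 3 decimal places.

Posterior: Gamma(3+51, 1+9) = Gamma(54, 10) (shape, rate).
Equal-tailed 90% interval: Gamma(54, 10) quantiles at 0.05 and 0.95.
Posterior mean ≈ 5.400, SD ≈ 0.735; a Normal approximation gives roughly [4.191, 6.609].
Exact: lower = 4.251; upper = 6.663.

[4.251, 6.663]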